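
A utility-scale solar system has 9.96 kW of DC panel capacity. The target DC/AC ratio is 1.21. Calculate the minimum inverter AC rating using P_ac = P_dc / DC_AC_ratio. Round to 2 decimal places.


The inverter AC capacity is determined by the DC/AC ratio.
Given: P_dc = 9.96 kW, DC/AC ratio = 1.21
P_ac = P_dc / ratio = 9.96 / 1.21
P_ac = 8.23 kW

8.23


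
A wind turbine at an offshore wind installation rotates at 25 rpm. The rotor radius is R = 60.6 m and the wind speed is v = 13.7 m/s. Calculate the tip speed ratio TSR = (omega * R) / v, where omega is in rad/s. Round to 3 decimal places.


Convert rotational speed to rad/s:
  omega = 25 * 2 * pi / 60 = 2.618 rad/s
Compute tip speed:
  v_tip = omega * R = 2.618 * 60.6 = 158.65 m/s
Tip speed ratio:
  TSR = v_tip / v_wind = 158.65 / 13.7 = 11.580

11.580


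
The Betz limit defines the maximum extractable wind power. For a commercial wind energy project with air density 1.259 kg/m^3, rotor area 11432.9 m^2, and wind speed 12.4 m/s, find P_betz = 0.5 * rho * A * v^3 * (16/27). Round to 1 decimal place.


The Betz coefficient Cp_max = 16/27 = 0.5926
v^3 = 12.4^3 = 1906.624
P_betz = 0.5 * rho * A * v^3 * Cp_max
P_betz = 0.5 * 1.259 * 11432.9 * 1906.624 * 0.5926
P_betz = 8131551.4 W

8131551.4


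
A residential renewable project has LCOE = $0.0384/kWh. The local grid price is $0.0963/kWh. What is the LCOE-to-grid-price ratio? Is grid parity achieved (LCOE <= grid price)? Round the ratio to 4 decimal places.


Compare LCOE to grid price:
  LCOE = $0.0384/kWh, Grid price = $0.0963/kWh
  Ratio = LCOE / grid_price = 0.0384 / 0.0963 = 0.3988
  Grid parity achieved (ratio <= 1)? yes

0.3988


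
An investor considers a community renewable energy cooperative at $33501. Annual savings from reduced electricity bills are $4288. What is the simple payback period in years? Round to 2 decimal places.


Simple payback period = initial cost / annual savings
Payback = 33501 / 4288
Payback = 7.81 years

7.81


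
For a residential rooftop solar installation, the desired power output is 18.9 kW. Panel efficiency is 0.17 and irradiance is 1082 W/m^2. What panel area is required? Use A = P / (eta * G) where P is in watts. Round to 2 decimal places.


Convert target power to watts: P = 18.9 * 1000 = 18900.0 W
Compute denominator: eta * G = 0.17 * 1082 = 183.94
Required area A = P / (eta * G) = 18900.0 / 183.94
A = 102.75 m^2

102.75


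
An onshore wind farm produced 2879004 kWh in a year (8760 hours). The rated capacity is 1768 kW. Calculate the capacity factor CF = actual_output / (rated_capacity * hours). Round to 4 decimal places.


Capacity factor = actual output / maximum possible output
Maximum possible = rated * hours = 1768 * 8760 = 15487680 kWh
CF = 2879004 / 15487680
CF = 0.1859

0.1859


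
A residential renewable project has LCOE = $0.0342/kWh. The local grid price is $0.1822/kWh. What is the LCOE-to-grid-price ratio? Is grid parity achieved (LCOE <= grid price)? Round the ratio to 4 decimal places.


Compare LCOE to grid price:
  LCOE = $0.0342/kWh, Grid price = $0.1822/kWh
  Ratio = LCOE / grid_price = 0.0342 / 0.1822 = 0.1877
  Grid parity achieved (ratio <= 1)? yes

0.1877


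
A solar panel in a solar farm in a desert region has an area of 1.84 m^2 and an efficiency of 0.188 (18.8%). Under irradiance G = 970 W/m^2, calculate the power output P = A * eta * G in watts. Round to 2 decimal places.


Use the solar power formula P = A * eta * G.
Given: A = 1.84 m^2, eta = 0.188, G = 970 W/m^2
P = 1.84 * 0.188 * 970
P = 335.54 W

335.54


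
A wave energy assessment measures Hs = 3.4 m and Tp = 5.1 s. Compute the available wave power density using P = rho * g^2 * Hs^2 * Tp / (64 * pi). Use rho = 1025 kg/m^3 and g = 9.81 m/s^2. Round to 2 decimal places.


Apply wave power formula:
  g^2 = 9.81^2 = 96.2361
  Hs^2 = 3.4^2 = 11.56
  Numerator = rho * g^2 * Hs^2 * Tp = 1025 * 96.2361 * 11.56 * 5.1 = 5815537.9
  Denominator = 64 * pi = 201.0619
  P = 5815537.9 / 201.0619 = 28924.11 W/m

28924.11


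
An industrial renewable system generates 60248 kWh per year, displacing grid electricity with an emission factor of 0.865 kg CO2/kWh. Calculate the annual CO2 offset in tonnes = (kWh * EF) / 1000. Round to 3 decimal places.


CO2 offset in kg = generation * emission_factor
CO2 offset = 60248 * 0.865 = 52114.52 kg
Convert to tonnes:
  CO2 offset = 52114.52 / 1000 = 52.115 tonnes

52.115


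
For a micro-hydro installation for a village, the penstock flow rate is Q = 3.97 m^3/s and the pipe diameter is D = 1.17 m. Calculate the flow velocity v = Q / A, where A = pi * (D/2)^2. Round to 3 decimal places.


Compute pipe cross-sectional area:
  A = pi * (D/2)^2 = pi * (1.17/2)^2 = 1.0751 m^2
Calculate velocity:
  v = Q / A = 3.97 / 1.0751
  v = 3.693 m/s

3.693


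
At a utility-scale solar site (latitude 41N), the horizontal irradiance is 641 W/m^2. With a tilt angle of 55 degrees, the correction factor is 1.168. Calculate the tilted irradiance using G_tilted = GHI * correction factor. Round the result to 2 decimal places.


Identify the given values:
  GHI = 641 W/m^2, tilt correction factor = 1.168
Apply the formula G_tilted = GHI * factor:
  G_tilted = 641 * 1.168
  G_tilted = 748.69 W/m^2

748.69


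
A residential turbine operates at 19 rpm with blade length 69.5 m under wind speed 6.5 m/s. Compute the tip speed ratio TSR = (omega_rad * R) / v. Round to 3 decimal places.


Convert rotational speed to rad/s:
  omega = 19 * 2 * pi / 60 = 1.9897 rad/s
Compute tip speed:
  v_tip = omega * R = 1.9897 * 69.5 = 138.282 m/s
Tip speed ratio:
  TSR = v_tip / v_wind = 138.282 / 6.5 = 21.274

21.274


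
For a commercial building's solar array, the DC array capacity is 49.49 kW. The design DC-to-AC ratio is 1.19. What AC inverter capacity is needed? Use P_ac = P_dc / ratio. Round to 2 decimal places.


The inverter AC capacity is determined by the DC/AC ratio.
Given: P_dc = 49.49 kW, DC/AC ratio = 1.19
P_ac = P_dc / ratio = 49.49 / 1.19
P_ac = 41.59 kW

41.59


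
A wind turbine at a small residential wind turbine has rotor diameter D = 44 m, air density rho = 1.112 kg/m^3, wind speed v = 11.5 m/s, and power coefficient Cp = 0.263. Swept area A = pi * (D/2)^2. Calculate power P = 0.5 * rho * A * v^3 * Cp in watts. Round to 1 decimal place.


Step 1 -- Compute swept area:
  A = pi * (D/2)^2 = pi * (44/2)^2 = 1520.53 m^2
Step 2 -- Apply wind power equation:
  P = 0.5 * rho * A * v^3 * Cp
  v^3 = 11.5^3 = 1520.875
  P = 0.5 * 1.112 * 1520.53 * 1520.875 * 0.263
  P = 338157.7 W

338157.7


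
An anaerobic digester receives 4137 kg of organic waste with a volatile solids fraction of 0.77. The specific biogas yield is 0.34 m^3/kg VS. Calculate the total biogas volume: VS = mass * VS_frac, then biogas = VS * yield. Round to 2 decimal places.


Compute volatile solids:
  VS = mass * VS_fraction = 4137 * 0.77 = 3185.49 kg
Calculate biogas volume:
  Biogas = VS * specific_yield = 3185.49 * 0.34
  Biogas = 1083.07 m^3

1083.07


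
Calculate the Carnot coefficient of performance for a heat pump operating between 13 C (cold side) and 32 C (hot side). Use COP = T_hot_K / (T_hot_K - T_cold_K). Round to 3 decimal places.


Convert to Kelvin:
  T_hot = 32 + 273.15 = 305.15 K
  T_cold = 13 + 273.15 = 286.15 K
Apply Carnot COP formula:
  COP = T_hot_K / (T_hot_K - T_cold_K) = 305.15 / 19.0
  COP = 16.061

16.061


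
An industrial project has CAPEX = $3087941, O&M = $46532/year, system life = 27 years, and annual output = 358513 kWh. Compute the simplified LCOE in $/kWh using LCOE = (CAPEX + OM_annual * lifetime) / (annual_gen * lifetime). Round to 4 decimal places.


Total cost = CAPEX + OM * lifetime = 3087941 + 46532 * 27 = 3087941 + 1256364 = 4344305
Total generation = annual * lifetime = 358513 * 27 = 9679851 kWh
LCOE = 4344305 / 9679851
LCOE = 0.4488 $/kWh

0.4488


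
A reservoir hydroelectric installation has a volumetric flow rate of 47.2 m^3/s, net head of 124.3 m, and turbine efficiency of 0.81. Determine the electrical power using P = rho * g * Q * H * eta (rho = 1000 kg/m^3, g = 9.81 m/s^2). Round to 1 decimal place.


Apply the hydropower formula P = rho * g * Q * H * eta
rho * g = 1000 * 9.81 = 9810.0
P = 9810.0 * 47.2 * 124.3 * 0.81
P = 46619450.9 W

46619450.9


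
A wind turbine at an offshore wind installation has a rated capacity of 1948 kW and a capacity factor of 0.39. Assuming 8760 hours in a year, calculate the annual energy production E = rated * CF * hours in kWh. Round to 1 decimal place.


Annual energy = rated_kW * capacity_factor * hours_per_year
Given: P_rated = 1948 kW, CF = 0.39, hours = 8760
E = 1948 * 0.39 * 8760
E = 6655147.2 kWh

6655147.2


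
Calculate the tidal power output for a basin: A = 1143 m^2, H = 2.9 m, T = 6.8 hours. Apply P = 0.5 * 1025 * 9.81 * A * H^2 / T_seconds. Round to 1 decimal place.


Convert period to seconds: T = 6.8 * 3600 = 24480.0 s
H^2 = 2.9^2 = 8.41
P = 0.5 * rho * g * A * H^2 / T
P = 0.5 * 1025 * 9.81 * 1143 * 8.41 / 24480.0
P = 1974.2 W

1974.2


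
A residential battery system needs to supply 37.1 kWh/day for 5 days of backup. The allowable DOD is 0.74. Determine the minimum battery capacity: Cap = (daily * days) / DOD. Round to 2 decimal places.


Total energy needed = daily * days = 37.1 * 5 = 185.5 kWh
Account for depth of discharge:
  Cap = total_energy / DOD = 185.5 / 0.74
  Cap = 250.68 kWh

250.68


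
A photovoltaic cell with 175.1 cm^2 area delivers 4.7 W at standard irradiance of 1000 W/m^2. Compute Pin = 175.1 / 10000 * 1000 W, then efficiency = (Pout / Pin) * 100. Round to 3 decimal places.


First compute the input power:
  Pin = area_cm2 / 10000 * G = 175.1 / 10000 * 1000 = 17.51 W
Then compute efficiency:
  Efficiency = (Pout / Pin) * 100 = (4.7 / 17.51) * 100
  Efficiency = 26.842%

26.842


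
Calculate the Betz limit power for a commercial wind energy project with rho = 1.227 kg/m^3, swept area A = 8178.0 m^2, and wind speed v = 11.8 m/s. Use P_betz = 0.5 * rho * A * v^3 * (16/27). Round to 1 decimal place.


The Betz coefficient Cp_max = 16/27 = 0.5926
v^3 = 11.8^3 = 1643.032
P_betz = 0.5 * rho * A * v^3 * Cp_max
P_betz = 0.5 * 1.227 * 8178.0 * 1643.032 * 0.5926
P_betz = 4884992.6 W

4884992.6


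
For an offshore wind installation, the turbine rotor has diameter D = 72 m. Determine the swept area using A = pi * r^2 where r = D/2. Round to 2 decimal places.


Compute the rotor radius:
  r = D / 2 = 72 / 2 = 36.0 m
Calculate swept area:
  A = pi * r^2 = pi * 36.0^2
  A = 4071.50 m^2

4071.50


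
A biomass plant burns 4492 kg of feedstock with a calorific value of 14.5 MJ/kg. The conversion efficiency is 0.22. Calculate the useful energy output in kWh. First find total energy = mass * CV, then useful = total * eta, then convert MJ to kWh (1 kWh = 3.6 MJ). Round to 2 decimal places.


Total energy = mass * CV = 4492 * 14.5 = 65134.0 MJ
Useful energy = total * eta = 65134.0 * 0.22 = 14329.48 MJ
Convert to kWh: 14329.48 / 3.6
Useful energy = 3980.41 kWh

3980.41


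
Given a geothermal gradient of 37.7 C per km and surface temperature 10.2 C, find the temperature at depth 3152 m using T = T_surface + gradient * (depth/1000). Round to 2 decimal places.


Convert depth to km: 3152 / 1000 = 3.152 km
Temperature increase = gradient * depth_km = 37.7 * 3.152 = 118.83 C
Temperature at depth = T_surface + delta_T = 10.2 + 118.83
T = 129.03 C

129.03


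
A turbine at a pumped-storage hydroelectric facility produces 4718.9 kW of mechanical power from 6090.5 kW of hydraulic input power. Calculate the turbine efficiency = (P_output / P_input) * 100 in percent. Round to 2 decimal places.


Turbine efficiency = (output power / input power) * 100
eta = (4718.9 / 6090.5) * 100
eta = 77.48%

77.48


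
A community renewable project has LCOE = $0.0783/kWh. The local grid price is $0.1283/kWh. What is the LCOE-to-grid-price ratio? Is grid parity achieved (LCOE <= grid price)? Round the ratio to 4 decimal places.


Compare LCOE to grid price:
  LCOE = $0.0783/kWh, Grid price = $0.1283/kWh
  Ratio = LCOE / grid_price = 0.0783 / 0.1283 = 0.6103
  Grid parity achieved (ratio <= 1)? yes

0.6103


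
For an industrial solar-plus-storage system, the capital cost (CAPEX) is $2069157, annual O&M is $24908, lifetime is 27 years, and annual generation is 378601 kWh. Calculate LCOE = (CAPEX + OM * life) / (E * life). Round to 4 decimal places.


Total cost = CAPEX + OM * lifetime = 2069157 + 24908 * 27 = 2069157 + 672516 = 2741673
Total generation = annual * lifetime = 378601 * 27 = 10222227 kWh
LCOE = 2741673 / 10222227
LCOE = 0.2682 $/kWh

0.2682


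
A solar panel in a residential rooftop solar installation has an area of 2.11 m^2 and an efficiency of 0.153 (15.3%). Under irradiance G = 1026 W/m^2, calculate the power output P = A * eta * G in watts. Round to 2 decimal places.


Use the solar power formula P = A * eta * G.
Given: A = 2.11 m^2, eta = 0.153, G = 1026 W/m^2
P = 2.11 * 0.153 * 1026
P = 331.22 W

331.22


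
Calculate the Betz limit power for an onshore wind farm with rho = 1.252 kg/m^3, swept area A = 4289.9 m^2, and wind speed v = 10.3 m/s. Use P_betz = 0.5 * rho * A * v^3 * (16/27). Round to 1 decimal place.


The Betz coefficient Cp_max = 16/27 = 0.5926
v^3 = 10.3^3 = 1092.727
P_betz = 0.5 * rho * A * v^3 * Cp_max
P_betz = 0.5 * 1.252 * 4289.9 * 1092.727 * 0.5926
P_betz = 1738959.2 W

1738959.2


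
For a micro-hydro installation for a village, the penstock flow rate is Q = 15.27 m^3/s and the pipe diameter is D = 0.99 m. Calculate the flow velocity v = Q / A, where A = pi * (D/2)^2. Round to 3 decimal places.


Compute pipe cross-sectional area:
  A = pi * (D/2)^2 = pi * (0.99/2)^2 = 0.7698 m^2
Calculate velocity:
  v = Q / A = 15.27 / 0.7698
  v = 19.837 m/s

19.837


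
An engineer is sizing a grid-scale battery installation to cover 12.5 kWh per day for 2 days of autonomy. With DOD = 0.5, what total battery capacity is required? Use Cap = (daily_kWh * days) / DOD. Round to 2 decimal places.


Total energy needed = daily * days = 12.5 * 2 = 25.0 kWh
Account for depth of discharge:
  Cap = total_energy / DOD = 25.0 / 0.5
  Cap = 50.00 kWh

50.00


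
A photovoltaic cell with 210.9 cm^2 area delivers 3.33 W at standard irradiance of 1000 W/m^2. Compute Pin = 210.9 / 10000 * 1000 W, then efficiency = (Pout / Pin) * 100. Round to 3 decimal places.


First compute the input power:
  Pin = area_cm2 / 10000 * G = 210.9 / 10000 * 1000 = 21.09 W
Then compute efficiency:
  Efficiency = (Pout / Pin) * 100 = (3.33 / 21.09) * 100
  Efficiency = 15.789%

15.789


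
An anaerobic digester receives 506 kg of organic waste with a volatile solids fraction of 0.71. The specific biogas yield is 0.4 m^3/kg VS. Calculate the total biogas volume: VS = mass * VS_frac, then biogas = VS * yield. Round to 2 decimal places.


Compute volatile solids:
  VS = mass * VS_fraction = 506 * 0.71 = 359.26 kg
Calculate biogas volume:
  Biogas = VS * specific_yield = 359.26 * 0.4
  Biogas = 143.70 m^3

143.70


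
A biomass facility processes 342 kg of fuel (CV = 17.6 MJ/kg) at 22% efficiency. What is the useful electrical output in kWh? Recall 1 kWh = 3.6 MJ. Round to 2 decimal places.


Total energy = mass * CV = 342 * 17.6 = 6019.2 MJ
Useful energy = total * eta = 6019.2 * 0.22 = 1324.22 MJ
Convert to kWh: 1324.22 / 3.6
Useful energy = 367.84 kWh

367.84


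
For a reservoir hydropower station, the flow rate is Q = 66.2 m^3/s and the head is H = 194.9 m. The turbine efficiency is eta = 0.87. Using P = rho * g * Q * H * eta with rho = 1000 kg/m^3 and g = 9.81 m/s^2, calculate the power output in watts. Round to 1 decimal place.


Apply the hydropower formula P = rho * g * Q * H * eta
rho * g = 1000 * 9.81 = 9810.0
P = 9810.0 * 66.2 * 194.9 * 0.87
P = 110117942.6 W

110117942.6


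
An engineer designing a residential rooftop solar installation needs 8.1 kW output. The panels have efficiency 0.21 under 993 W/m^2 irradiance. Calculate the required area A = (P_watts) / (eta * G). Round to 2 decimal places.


Convert target power to watts: P = 8.1 * 1000 = 8100.0 W
Compute denominator: eta * G = 0.21 * 993 = 208.53
Required area A = P / (eta * G) = 8100.0 / 208.53
A = 38.84 m^2

38.84


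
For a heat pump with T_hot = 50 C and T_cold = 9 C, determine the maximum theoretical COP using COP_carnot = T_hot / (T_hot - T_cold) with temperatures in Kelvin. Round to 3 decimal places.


Convert to Kelvin:
  T_hot = 50 + 273.15 = 323.15 K
  T_cold = 9 + 273.15 = 282.15 K
Apply Carnot COP formula:
  COP = T_hot_K / (T_hot_K - T_cold_K) = 323.15 / 41.0
  COP = 7.882

7.882


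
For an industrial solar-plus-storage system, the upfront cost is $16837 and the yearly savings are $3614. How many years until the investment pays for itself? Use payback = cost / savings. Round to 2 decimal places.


Simple payback period = initial cost / annual savings
Payback = 16837 / 3614
Payback = 4.66 years

4.66


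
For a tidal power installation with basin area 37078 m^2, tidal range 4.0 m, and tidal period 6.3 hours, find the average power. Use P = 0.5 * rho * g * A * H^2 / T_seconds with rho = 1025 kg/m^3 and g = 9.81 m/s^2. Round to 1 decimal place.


Convert period to seconds: T = 6.3 * 3600 = 22680.0 s
H^2 = 4.0^2 = 16.0
P = 0.5 * rho * g * A * H^2 / T
P = 0.5 * 1025 * 9.81 * 37078 * 16.0 / 22680.0
P = 131509.2 W

131509.2


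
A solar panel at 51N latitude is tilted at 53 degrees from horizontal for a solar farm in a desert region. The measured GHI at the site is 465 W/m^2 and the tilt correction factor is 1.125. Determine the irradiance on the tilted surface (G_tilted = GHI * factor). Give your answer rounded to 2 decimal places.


Identify the given values:
  GHI = 465 W/m^2, tilt correction factor = 1.125
Apply the formula G_tilted = GHI * factor:
  G_tilted = 465 * 1.125
  G_tilted = 523.13 W/m^2

523.13


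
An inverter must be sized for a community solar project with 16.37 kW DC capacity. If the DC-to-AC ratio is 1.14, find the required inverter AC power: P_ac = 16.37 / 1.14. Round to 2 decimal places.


The inverter AC capacity is determined by the DC/AC ratio.
Given: P_dc = 16.37 kW, DC/AC ratio = 1.14
P_ac = P_dc / ratio = 16.37 / 1.14
P_ac = 14.36 kW

14.36


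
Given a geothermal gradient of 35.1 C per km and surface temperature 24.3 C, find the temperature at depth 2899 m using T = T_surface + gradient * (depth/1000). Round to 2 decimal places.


Convert depth to km: 2899 / 1000 = 2.899 km
Temperature increase = gradient * depth_km = 35.1 * 2.899 = 101.75 C
Temperature at depth = T_surface + delta_T = 24.3 + 101.75
T = 126.05 C

126.05


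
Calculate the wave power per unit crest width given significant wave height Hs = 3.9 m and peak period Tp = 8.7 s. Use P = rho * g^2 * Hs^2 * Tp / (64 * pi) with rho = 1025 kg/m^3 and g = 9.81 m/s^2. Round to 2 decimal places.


Apply wave power formula:
  g^2 = 9.81^2 = 96.2361
  Hs^2 = 3.9^2 = 15.21
  Numerator = rho * g^2 * Hs^2 * Tp = 1025 * 96.2361 * 15.21 * 8.7 = 13053000.26
  Denominator = 64 * pi = 201.0619
  P = 13053000.26 / 201.0619 = 64920.30 W/m

64920.30


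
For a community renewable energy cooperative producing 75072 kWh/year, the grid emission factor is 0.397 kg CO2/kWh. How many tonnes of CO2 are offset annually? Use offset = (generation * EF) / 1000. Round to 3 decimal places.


CO2 offset in kg = generation * emission_factor
CO2 offset = 75072 * 0.397 = 29803.58 kg
Convert to tonnes:
  CO2 offset = 29803.58 / 1000 = 29.804 tonnes

29.804


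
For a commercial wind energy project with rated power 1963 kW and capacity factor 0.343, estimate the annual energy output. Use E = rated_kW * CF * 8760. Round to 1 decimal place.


Annual energy = rated_kW * capacity_factor * hours_per_year
Given: P_rated = 1963 kW, CF = 0.343, hours = 8760
E = 1963 * 0.343 * 8760
E = 5898186.8 kWh

5898186.8


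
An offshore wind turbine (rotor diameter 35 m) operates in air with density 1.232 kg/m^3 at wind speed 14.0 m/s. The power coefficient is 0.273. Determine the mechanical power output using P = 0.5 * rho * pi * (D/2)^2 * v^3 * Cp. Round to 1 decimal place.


Step 1 -- Compute swept area:
  A = pi * (D/2)^2 = pi * (35/2)^2 = 962.11 m^2
Step 2 -- Apply wind power equation:
  P = 0.5 * rho * A * v^3 * Cp
  v^3 = 14.0^3 = 2744.0
  P = 0.5 * 1.232 * 962.11 * 2744.0 * 0.273
  P = 443969.8 W

443969.8


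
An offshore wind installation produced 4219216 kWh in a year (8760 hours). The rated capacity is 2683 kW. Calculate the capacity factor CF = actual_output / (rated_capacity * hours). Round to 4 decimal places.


Capacity factor = actual output / maximum possible output
Maximum possible = rated * hours = 2683 * 8760 = 23503080 kWh
CF = 4219216 / 23503080
CF = 0.1795

0.1795


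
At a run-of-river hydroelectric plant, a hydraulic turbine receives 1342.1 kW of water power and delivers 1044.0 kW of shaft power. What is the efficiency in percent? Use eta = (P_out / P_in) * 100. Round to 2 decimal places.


Turbine efficiency = (output power / input power) * 100
eta = (1044.0 / 1342.1) * 100
eta = 77.79%

77.79


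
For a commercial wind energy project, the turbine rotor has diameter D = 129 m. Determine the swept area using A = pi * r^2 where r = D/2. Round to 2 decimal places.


Compute the rotor radius:
  r = D / 2 = 129 / 2 = 64.5 m
Calculate swept area:
  A = pi * r^2 = pi * 64.5^2
  A = 13069.81 m^2

13069.81


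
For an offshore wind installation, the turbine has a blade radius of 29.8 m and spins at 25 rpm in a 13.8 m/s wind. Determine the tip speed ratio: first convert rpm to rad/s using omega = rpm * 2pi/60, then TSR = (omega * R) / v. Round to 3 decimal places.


Convert rotational speed to rad/s:
  omega = 25 * 2 * pi / 60 = 2.618 rad/s
Compute tip speed:
  v_tip = omega * R = 2.618 * 29.8 = 78.016 m/s
Tip speed ratio:
  TSR = v_tip / v_wind = 78.016 / 13.8 = 5.653

5.653


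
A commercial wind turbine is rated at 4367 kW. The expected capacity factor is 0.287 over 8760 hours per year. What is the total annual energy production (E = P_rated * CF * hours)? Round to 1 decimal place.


Annual energy = rated_kW * capacity_factor * hours_per_year
Given: P_rated = 4367 kW, CF = 0.287, hours = 8760
E = 4367 * 0.287 * 8760
E = 10979162.0 kWh

10979162.0


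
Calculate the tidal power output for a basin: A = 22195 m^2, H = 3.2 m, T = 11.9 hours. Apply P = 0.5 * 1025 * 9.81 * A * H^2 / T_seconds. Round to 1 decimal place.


Convert period to seconds: T = 11.9 * 3600 = 42840.0 s
H^2 = 3.2^2 = 10.24
P = 0.5 * rho * g * A * H^2 / T
P = 0.5 * 1025 * 9.81 * 22195 * 10.24 / 42840.0
P = 26672.8 W

26672.8


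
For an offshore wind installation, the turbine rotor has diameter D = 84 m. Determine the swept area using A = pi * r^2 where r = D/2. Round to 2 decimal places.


Compute the rotor radius:
  r = D / 2 = 84 / 2 = 42.0 m
Calculate swept area:
  A = pi * r^2 = pi * 42.0^2
  A = 5541.77 m^2

5541.77


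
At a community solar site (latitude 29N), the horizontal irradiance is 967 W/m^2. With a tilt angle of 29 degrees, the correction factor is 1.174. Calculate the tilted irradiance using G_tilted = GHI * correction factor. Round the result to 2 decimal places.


Identify the given values:
  GHI = 967 W/m^2, tilt correction factor = 1.174
Apply the formula G_tilted = GHI * factor:
  G_tilted = 967 * 1.174
  G_tilted = 1135.26 W/m^2

1135.26


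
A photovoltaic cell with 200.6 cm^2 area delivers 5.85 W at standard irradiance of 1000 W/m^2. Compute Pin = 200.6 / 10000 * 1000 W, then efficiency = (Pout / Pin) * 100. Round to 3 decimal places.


First compute the input power:
  Pin = area_cm2 / 10000 * G = 200.6 / 10000 * 1000 = 20.06 W
Then compute efficiency:
  Efficiency = (Pout / Pin) * 100 = (5.85 / 20.06) * 100
  Efficiency = 29.163%

29.163


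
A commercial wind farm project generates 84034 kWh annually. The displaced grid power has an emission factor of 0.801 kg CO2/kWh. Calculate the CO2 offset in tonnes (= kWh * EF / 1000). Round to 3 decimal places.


CO2 offset in kg = generation * emission_factor
CO2 offset = 84034 * 0.801 = 67311.23 kg
Convert to tonnes:
  CO2 offset = 67311.23 / 1000 = 67.311 tonnes

67.311


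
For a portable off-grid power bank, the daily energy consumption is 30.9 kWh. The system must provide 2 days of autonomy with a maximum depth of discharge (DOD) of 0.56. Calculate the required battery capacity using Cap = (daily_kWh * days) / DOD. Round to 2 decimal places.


Total energy needed = daily * days = 30.9 * 2 = 61.8 kWh
Account for depth of discharge:
  Cap = total_energy / DOD = 61.8 / 0.56
  Cap = 110.36 kWh

110.36


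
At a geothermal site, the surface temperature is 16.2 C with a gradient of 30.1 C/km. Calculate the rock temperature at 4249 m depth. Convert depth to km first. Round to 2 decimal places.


Convert depth to km: 4249 / 1000 = 4.249 km
Temperature increase = gradient * depth_km = 30.1 * 4.249 = 127.89 C
Temperature at depth = T_surface + delta_T = 16.2 + 127.89
T = 144.09 C

144.09


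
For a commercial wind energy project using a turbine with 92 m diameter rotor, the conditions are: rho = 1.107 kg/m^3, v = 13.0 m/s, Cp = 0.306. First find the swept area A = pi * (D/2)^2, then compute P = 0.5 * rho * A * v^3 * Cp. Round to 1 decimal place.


Step 1 -- Compute swept area:
  A = pi * (D/2)^2 = pi * (92/2)^2 = 6647.61 m^2
Step 2 -- Apply wind power equation:
  P = 0.5 * rho * A * v^3 * Cp
  v^3 = 13.0^3 = 2197.0
  P = 0.5 * 1.107 * 6647.61 * 2197.0 * 0.306
  P = 2473629.5 W

2473629.5


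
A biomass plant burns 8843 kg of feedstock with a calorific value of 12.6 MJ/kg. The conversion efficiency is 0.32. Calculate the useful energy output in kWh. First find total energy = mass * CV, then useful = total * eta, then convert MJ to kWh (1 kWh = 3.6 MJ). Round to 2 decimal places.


Total energy = mass * CV = 8843 * 12.6 = 111421.8 MJ
Useful energy = total * eta = 111421.8 * 0.32 = 35654.98 MJ
Convert to kWh: 35654.98 / 3.6
Useful energy = 9904.16 kWh

9904.16


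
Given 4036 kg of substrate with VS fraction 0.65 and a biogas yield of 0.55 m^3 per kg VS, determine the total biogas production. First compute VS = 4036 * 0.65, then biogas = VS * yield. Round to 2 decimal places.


Compute volatile solids:
  VS = mass * VS_fraction = 4036 * 0.65 = 2623.4 kg
Calculate biogas volume:
  Biogas = VS * specific_yield = 2623.4 * 0.55
  Biogas = 1442.87 m^3

1442.87


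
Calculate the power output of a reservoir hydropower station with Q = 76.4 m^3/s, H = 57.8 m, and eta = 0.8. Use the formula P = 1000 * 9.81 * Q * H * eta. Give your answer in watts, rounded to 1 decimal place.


Apply the hydropower formula P = rho * g * Q * H * eta
rho * g = 1000 * 9.81 = 9810.0
P = 9810.0 * 76.4 * 57.8 * 0.8
P = 34656140.2 W

34656140.2


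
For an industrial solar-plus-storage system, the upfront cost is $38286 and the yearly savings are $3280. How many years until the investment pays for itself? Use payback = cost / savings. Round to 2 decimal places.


Simple payback period = initial cost / annual savings
Payback = 38286 / 3280
Payback = 11.67 years

11.67


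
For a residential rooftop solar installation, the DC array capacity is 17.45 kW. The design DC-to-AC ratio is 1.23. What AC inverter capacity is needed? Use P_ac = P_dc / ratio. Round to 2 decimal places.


The inverter AC capacity is determined by the DC/AC ratio.
Given: P_dc = 17.45 kW, DC/AC ratio = 1.23
P_ac = P_dc / ratio = 17.45 / 1.23
P_ac = 14.19 kW

14.19


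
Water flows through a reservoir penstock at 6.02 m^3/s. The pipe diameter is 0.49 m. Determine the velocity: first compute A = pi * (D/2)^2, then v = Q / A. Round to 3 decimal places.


Compute pipe cross-sectional area:
  A = pi * (D/2)^2 = pi * (0.49/2)^2 = 0.1886 m^2
Calculate velocity:
  v = Q / A = 6.02 / 0.1886
  v = 31.924 m/s

31.924


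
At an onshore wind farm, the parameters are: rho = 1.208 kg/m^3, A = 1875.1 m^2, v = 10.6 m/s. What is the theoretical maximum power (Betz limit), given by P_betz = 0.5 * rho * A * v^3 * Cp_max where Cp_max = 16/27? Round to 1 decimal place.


The Betz coefficient Cp_max = 16/27 = 0.5926
v^3 = 10.6^3 = 1191.016
P_betz = 0.5 * rho * A * v^3 * Cp_max
P_betz = 0.5 * 1.208 * 1875.1 * 1191.016 * 0.5926
P_betz = 799346.7 W

799346.7


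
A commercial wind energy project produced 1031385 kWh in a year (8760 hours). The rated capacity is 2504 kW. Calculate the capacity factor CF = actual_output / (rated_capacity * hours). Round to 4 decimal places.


Capacity factor = actual output / maximum possible output
Maximum possible = rated * hours = 2504 * 8760 = 21935040 kWh
CF = 1031385 / 21935040
CF = 0.0470

0.0470


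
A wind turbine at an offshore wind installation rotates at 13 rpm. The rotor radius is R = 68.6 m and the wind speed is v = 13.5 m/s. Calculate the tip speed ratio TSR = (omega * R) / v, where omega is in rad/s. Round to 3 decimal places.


Convert rotational speed to rad/s:
  omega = 13 * 2 * pi / 60 = 1.3614 rad/s
Compute tip speed:
  v_tip = omega * R = 1.3614 * 68.6 = 93.389 m/s
Tip speed ratio:
  TSR = v_tip / v_wind = 93.389 / 13.5 = 6.918

6.918


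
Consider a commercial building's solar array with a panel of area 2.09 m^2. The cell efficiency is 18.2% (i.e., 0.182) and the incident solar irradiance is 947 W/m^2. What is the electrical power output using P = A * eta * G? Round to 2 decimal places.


Use the solar power formula P = A * eta * G.
Given: A = 2.09 m^2, eta = 0.182, G = 947 W/m^2
P = 2.09 * 0.182 * 947
P = 360.22 W

360.22


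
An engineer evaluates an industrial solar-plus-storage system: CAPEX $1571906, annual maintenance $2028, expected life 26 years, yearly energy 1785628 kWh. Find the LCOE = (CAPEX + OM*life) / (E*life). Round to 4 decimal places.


Total cost = CAPEX + OM * lifetime = 1571906 + 2028 * 26 = 1571906 + 52728 = 1624634
Total generation = annual * lifetime = 1785628 * 26 = 46426328 kWh
LCOE = 1624634 / 46426328
LCOE = 0.0350 $/kWh

0.0350


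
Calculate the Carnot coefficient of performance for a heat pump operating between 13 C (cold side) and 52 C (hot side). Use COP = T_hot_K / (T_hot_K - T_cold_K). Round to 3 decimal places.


Convert to Kelvin:
  T_hot = 52 + 273.15 = 325.15 K
  T_cold = 13 + 273.15 = 286.15 K
Apply Carnot COP formula:
  COP = T_hot_K / (T_hot_K - T_cold_K) = 325.15 / 39.0
  COP = 8.337

8.337


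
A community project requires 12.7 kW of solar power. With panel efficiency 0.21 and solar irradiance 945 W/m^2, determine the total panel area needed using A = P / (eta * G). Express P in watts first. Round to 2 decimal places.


Convert target power to watts: P = 12.7 * 1000 = 12700.0 W
Compute denominator: eta * G = 0.21 * 945 = 198.45
Required area A = P / (eta * G) = 12700.0 / 198.45
A = 64.00 m^2

64.00


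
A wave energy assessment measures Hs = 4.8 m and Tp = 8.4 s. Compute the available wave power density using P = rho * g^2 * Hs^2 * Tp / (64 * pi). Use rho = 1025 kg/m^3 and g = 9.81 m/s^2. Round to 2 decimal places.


Apply wave power formula:
  g^2 = 9.81^2 = 96.2361
  Hs^2 = 4.8^2 = 23.04
  Numerator = rho * g^2 * Hs^2 * Tp = 1025 * 96.2361 * 23.04 * 8.4 = 19090778.6
  Denominator = 64 * pi = 201.0619
  P = 19090778.6 / 201.0619 = 94949.74 W/m

94949.74


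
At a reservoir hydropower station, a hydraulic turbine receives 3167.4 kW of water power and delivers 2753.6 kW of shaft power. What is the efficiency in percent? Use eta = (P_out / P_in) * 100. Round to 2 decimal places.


Turbine efficiency = (output power / input power) * 100
eta = (2753.6 / 3167.4) * 100
eta = 86.94%

86.94


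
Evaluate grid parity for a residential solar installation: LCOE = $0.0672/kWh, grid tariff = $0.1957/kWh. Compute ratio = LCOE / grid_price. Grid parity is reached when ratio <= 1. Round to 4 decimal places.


Compare LCOE to grid price:
  LCOE = $0.0672/kWh, Grid price = $0.1957/kWh
  Ratio = LCOE / grid_price = 0.0672 / 0.1957 = 0.3434
  Grid parity achieved (ratio <= 1)? yes

0.3434


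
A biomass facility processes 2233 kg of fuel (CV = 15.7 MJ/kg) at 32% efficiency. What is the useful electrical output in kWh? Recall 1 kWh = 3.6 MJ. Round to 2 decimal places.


Total energy = mass * CV = 2233 * 15.7 = 35058.1 MJ
Useful energy = total * eta = 35058.1 * 0.32 = 11218.59 MJ
Convert to kWh: 11218.59 / 3.6
Useful energy = 3116.28 kWh

3116.28


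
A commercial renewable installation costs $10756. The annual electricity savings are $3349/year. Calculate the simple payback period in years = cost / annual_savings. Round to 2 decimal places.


Simple payback period = initial cost / annual savings
Payback = 10756 / 3349
Payback = 3.21 years

3.21


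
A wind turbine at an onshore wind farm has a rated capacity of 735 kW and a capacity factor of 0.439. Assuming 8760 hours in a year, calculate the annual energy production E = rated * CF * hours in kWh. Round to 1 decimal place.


Annual energy = rated_kW * capacity_factor * hours_per_year
Given: P_rated = 735 kW, CF = 0.439, hours = 8760
E = 735 * 0.439 * 8760
E = 2826545.4 kWh

2826545.4


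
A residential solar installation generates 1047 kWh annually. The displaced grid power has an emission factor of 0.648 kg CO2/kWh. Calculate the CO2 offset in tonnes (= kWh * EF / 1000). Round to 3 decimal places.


CO2 offset in kg = generation * emission_factor
CO2 offset = 1047 * 0.648 = 678.46 kg
Convert to tonnes:
  CO2 offset = 678.46 / 1000 = 0.678 tonnes

0.678


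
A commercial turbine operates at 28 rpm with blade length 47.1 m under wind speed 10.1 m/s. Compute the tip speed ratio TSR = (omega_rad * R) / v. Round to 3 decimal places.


Convert rotational speed to rad/s:
  omega = 28 * 2 * pi / 60 = 2.9322 rad/s
Compute tip speed:
  v_tip = omega * R = 2.9322 * 47.1 = 138.104 m/s
Tip speed ratio:
  TSR = v_tip / v_wind = 138.104 / 10.1 = 13.674

13.674


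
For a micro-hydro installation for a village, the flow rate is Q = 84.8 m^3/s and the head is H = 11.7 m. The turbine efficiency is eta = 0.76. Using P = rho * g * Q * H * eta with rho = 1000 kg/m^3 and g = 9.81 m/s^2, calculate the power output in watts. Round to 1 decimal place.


Apply the hydropower formula P = rho * g * Q * H * eta
rho * g = 1000 * 9.81 = 9810.0
P = 9810.0 * 84.8 * 11.7 * 0.76
P = 7397148.1 W

7397148.1


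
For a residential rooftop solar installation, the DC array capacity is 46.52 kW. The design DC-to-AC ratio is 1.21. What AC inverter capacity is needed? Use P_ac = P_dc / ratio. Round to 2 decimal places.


The inverter AC capacity is determined by the DC/AC ratio.
Given: P_dc = 46.52 kW, DC/AC ratio = 1.21
P_ac = P_dc / ratio = 46.52 / 1.21
P_ac = 38.45 kW

38.45


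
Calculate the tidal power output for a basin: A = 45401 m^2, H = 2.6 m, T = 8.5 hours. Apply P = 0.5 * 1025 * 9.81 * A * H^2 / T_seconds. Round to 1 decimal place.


Convert period to seconds: T = 8.5 * 3600 = 30600.0 s
H^2 = 2.6^2 = 6.76
P = 0.5 * rho * g * A * H^2 / T
P = 0.5 * 1025 * 9.81 * 45401 * 6.76 / 30600.0
P = 50425.9 W

50425.9


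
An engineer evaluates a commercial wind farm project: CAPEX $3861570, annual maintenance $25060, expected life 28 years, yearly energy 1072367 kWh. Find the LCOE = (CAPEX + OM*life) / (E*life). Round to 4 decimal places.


Total cost = CAPEX + OM * lifetime = 3861570 + 25060 * 28 = 3861570 + 701680 = 4563250
Total generation = annual * lifetime = 1072367 * 28 = 30026276 kWh
LCOE = 4563250 / 30026276
LCOE = 0.1520 $/kWh

0.1520


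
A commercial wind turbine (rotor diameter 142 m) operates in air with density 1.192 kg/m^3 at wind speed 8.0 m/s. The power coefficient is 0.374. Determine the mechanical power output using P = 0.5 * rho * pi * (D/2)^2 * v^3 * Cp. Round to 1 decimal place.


Step 1 -- Compute swept area:
  A = pi * (D/2)^2 = pi * (142/2)^2 = 15836.77 m^2
Step 2 -- Apply wind power equation:
  P = 0.5 * rho * A * v^3 * Cp
  v^3 = 8.0^3 = 512.0
  P = 0.5 * 1.192 * 15836.77 * 512.0 * 0.374
  P = 1807400.5 W

1807400.5


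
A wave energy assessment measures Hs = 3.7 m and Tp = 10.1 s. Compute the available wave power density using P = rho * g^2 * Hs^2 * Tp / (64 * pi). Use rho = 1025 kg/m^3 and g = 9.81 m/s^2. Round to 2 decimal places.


Apply wave power formula:
  g^2 = 9.81^2 = 96.2361
  Hs^2 = 3.7^2 = 13.69
  Numerator = rho * g^2 * Hs^2 * Tp = 1025 * 96.2361 * 13.69 * 10.1 = 13639131.04
  Denominator = 64 * pi = 201.0619
  P = 13639131.04 / 201.0619 = 67835.47 W/m

67835.47


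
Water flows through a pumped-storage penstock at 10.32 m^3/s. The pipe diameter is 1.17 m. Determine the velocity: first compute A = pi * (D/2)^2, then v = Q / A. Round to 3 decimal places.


Compute pipe cross-sectional area:
  A = pi * (D/2)^2 = pi * (1.17/2)^2 = 1.0751 m^2
Calculate velocity:
  v = Q / A = 10.32 / 1.0751
  v = 9.599 m/s

9.599


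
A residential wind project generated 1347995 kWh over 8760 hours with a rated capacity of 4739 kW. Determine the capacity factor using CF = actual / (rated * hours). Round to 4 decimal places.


Capacity factor = actual output / maximum possible output
Maximum possible = rated * hours = 4739 * 8760 = 41513640 kWh
CF = 1347995 / 41513640
CF = 0.0325

0.0325


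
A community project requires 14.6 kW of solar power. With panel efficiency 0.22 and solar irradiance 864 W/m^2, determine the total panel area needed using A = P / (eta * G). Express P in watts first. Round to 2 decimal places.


Convert target power to watts: P = 14.6 * 1000 = 14600.0 W
Compute denominator: eta * G = 0.22 * 864 = 190.08
Required area A = P / (eta * G) = 14600.0 / 190.08
A = 76.81 m^2

76.81


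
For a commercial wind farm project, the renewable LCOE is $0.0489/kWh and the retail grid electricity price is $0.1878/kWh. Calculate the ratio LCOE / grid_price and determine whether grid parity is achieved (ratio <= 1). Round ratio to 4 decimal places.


Compare LCOE to grid price:
  LCOE = $0.0489/kWh, Grid price = $0.1878/kWh
  Ratio = LCOE / grid_price = 0.0489 / 0.1878 = 0.2604
  Grid parity achieved (ratio <= 1)? yes

0.2604


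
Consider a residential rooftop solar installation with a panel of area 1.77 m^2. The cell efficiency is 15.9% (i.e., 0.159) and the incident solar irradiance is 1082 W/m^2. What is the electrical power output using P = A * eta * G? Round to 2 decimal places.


Use the solar power formula P = A * eta * G.
Given: A = 1.77 m^2, eta = 0.159, G = 1082 W/m^2
P = 1.77 * 0.159 * 1082
P = 304.51 W

304.51


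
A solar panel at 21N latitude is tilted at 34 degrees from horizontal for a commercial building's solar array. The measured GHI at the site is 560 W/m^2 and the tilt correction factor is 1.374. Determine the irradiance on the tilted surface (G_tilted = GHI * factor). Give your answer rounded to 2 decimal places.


Identify the given values:
  GHI = 560 W/m^2, tilt correction factor = 1.374
Apply the formula G_tilted = GHI * factor:
  G_tilted = 560 * 1.374
  G_tilted = 769.44 W/m^2

769.44


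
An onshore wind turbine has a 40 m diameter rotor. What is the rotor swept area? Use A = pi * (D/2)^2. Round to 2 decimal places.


Compute the rotor radius:
  r = D / 2 = 40 / 2 = 20.0 m
Calculate swept area:
  A = pi * r^2 = pi * 20.0^2
  A = 1256.64 m^2

1256.64


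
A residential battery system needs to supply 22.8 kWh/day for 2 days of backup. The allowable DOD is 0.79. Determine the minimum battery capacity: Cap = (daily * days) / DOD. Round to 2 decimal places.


Total energy needed = daily * days = 22.8 * 2 = 45.6 kWh
Account for depth of discharge:
  Cap = total_energy / DOD = 45.6 / 0.79
  Cap = 57.72 kWh

57.72


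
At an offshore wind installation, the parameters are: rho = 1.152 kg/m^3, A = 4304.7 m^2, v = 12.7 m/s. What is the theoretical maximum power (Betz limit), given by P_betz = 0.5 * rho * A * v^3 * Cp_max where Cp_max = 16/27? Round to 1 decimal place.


The Betz coefficient Cp_max = 16/27 = 0.5926
v^3 = 12.7^3 = 2048.383
P_betz = 0.5 * rho * A * v^3 * Cp_max
P_betz = 0.5 * 1.152 * 4304.7 * 2048.383 * 0.5926
P_betz = 3009766.2 W

3009766.2
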